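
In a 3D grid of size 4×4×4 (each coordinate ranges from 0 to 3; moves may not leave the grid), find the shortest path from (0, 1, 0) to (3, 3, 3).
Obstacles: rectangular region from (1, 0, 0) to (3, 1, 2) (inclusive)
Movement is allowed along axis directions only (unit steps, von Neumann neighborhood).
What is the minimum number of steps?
8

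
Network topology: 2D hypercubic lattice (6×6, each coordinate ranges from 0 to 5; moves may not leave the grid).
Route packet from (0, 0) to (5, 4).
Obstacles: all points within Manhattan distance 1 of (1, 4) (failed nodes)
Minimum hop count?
9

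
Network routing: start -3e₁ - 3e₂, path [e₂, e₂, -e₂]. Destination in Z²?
(-3, -2)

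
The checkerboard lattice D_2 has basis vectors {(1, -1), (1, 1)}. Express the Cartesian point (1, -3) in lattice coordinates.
2b₁ - b₂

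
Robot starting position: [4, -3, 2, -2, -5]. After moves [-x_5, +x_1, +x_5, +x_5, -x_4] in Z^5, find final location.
(5, -3, 2, -3, -4)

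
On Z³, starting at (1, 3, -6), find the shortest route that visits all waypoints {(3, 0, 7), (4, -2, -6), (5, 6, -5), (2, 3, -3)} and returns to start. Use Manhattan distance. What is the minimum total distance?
52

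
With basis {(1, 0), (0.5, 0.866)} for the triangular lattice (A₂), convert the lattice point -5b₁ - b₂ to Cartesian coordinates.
(-5.5, -0.866)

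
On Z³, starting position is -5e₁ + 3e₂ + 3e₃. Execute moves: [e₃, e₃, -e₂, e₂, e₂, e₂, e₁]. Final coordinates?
(-4, 5, 5)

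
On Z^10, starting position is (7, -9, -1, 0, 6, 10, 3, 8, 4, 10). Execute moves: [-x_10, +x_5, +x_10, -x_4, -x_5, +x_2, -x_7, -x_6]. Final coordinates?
(7, -8, -1, -1, 6, 9, 2, 8, 4, 10)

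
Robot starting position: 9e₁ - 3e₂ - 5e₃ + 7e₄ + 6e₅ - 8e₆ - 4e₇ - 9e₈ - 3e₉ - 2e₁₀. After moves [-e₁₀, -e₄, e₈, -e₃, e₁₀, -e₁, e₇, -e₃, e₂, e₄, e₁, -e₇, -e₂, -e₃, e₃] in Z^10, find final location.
(9, -3, -7, 7, 6, -8, -4, -8, -3, -2)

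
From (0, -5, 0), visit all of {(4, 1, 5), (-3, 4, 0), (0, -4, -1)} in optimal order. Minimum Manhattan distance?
29
(one optimal route: (0, -5, 0) → (0, -4, -1) → (-3, 4, 0) → (4, 1, 5))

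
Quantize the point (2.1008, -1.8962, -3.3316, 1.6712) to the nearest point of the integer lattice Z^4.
(2, -2, -3, 2)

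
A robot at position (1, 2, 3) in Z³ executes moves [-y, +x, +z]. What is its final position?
(2, 1, 4)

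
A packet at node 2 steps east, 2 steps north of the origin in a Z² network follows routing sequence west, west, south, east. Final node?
(1, 1)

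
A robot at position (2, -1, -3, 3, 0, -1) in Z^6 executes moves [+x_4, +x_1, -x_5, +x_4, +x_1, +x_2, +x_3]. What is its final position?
(4, 0, -2, 5, -1, -1)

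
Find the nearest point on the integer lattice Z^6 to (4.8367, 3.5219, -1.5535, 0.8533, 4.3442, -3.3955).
(5, 4, -2, 1, 4, -3)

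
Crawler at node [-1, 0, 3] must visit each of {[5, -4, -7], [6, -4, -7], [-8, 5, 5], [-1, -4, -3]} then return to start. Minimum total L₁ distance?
70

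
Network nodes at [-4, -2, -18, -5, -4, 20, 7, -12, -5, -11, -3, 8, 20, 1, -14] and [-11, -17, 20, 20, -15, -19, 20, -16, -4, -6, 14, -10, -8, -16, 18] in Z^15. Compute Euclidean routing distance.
83.1023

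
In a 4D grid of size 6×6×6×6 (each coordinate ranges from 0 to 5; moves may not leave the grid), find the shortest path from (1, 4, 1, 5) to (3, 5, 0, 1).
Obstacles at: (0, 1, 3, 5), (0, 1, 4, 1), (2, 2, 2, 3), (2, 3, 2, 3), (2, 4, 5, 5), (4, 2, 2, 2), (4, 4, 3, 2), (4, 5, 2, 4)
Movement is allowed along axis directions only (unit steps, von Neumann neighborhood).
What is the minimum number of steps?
8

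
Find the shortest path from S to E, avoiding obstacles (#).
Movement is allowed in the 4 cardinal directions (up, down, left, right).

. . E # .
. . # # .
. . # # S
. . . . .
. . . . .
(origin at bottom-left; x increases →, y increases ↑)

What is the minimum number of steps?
8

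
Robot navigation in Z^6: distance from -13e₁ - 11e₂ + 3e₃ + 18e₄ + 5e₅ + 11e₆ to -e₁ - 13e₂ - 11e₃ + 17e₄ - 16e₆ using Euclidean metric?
33.1512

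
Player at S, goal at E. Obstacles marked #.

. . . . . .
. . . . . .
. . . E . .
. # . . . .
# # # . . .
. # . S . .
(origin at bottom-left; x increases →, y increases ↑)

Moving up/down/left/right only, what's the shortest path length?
3
(one shortest path: (3, 0) → (3, 1) → (3, 2) → (3, 3))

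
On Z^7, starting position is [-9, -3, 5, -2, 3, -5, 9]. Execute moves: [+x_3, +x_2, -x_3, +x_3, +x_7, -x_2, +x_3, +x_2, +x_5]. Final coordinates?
(-9, -2, 7, -2, 4, -5, 10)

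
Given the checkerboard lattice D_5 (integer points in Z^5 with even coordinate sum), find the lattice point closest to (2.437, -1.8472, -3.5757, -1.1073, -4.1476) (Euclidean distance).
(3, -2, -4, -1, -4)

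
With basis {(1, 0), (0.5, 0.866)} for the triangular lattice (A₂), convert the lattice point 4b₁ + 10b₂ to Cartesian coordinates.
(9, 8.66)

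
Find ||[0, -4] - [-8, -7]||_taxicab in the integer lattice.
11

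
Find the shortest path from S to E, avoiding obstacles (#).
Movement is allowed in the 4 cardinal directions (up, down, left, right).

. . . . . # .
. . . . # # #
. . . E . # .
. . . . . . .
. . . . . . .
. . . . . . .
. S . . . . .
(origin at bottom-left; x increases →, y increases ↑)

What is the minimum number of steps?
6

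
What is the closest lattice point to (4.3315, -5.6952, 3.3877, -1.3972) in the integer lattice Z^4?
(4, -6, 3, -1)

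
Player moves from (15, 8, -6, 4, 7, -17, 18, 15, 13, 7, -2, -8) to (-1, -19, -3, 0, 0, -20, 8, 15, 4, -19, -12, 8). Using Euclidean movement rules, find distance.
47.7598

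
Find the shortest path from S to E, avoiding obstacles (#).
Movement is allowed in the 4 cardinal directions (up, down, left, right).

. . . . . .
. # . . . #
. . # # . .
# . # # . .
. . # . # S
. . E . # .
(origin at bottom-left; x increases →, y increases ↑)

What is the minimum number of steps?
16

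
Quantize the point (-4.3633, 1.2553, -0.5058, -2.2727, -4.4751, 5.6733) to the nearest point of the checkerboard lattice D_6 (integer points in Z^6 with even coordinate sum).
(-4, 1, -1, -2, -4, 6)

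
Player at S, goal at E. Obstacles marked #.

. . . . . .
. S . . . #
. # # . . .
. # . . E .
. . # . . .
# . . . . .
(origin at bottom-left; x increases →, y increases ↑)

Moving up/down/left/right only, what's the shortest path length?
5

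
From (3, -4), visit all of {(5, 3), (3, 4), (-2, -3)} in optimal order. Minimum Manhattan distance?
21
(one optimal route: (3, -4) → (-2, -3) → (3, 4) → (5, 3))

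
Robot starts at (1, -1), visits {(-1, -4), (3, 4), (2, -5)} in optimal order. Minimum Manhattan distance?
19
(one optimal route: (1, -1) → (-1, -4) → (2, -5) → (3, 4))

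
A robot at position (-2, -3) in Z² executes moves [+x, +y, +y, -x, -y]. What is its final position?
(-2, -2)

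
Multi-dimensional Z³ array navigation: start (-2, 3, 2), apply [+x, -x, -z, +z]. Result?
(-2, 3, 2)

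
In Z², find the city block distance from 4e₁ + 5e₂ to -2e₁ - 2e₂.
13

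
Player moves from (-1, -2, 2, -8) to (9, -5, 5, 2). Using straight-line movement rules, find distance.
14.7648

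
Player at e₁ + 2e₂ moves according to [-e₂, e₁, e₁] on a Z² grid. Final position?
(3, 1)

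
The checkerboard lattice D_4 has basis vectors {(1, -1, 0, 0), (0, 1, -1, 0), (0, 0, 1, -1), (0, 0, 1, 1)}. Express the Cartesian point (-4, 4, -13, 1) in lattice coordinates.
-4b₁ - 7b₃ - 6b₄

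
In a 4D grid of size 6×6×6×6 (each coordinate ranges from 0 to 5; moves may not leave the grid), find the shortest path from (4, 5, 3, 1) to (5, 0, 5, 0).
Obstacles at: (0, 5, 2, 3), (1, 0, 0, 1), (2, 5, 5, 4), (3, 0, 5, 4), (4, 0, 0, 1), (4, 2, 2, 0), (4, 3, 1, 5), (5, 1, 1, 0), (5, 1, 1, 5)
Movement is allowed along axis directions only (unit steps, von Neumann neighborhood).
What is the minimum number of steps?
9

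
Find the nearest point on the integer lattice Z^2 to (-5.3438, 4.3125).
(-5, 4)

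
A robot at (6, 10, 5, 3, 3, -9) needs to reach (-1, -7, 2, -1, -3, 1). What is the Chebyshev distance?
17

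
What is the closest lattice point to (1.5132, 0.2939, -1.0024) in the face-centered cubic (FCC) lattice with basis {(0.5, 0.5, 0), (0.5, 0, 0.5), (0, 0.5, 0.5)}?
(1.5, 0.5, -1)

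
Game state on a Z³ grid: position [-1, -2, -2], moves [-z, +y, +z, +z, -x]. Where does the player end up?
(-2, -1, -1)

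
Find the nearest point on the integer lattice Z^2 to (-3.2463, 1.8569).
(-3, 2)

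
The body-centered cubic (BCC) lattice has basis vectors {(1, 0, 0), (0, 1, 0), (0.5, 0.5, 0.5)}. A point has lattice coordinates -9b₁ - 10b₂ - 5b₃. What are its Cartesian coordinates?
(-11.5, -12.5, -2.5)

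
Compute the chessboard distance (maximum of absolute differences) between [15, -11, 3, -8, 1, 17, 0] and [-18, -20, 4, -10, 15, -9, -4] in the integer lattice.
33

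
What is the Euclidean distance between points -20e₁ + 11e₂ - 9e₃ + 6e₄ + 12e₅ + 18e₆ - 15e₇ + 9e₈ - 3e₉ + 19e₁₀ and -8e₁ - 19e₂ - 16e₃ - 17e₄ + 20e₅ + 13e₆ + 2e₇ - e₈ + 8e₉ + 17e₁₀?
47.1699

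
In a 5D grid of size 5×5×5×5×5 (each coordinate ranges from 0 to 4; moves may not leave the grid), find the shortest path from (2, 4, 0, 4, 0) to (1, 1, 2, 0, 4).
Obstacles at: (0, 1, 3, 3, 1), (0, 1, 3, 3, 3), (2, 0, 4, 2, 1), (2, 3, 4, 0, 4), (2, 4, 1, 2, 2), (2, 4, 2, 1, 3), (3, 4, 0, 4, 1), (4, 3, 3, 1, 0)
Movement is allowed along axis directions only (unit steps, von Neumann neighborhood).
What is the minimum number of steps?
14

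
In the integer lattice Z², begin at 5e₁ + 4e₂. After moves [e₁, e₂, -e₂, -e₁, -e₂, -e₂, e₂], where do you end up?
(5, 3)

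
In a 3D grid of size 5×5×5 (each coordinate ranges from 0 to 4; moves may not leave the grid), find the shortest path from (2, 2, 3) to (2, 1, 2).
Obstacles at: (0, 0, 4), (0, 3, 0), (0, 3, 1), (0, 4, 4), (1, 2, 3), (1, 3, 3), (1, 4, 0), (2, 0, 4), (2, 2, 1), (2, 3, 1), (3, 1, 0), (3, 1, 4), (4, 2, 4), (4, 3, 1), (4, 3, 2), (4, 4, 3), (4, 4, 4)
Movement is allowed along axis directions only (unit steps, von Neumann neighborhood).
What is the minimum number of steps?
2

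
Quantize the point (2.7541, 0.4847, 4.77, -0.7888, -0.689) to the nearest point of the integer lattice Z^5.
(3, 0, 5, -1, -1)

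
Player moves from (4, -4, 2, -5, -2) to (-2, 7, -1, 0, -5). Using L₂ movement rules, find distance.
14.1421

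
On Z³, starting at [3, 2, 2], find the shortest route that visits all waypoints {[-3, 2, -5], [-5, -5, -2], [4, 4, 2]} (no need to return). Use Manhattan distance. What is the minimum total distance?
31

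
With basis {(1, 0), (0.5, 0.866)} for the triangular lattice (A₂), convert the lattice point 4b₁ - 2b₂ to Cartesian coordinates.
(3, -1.732)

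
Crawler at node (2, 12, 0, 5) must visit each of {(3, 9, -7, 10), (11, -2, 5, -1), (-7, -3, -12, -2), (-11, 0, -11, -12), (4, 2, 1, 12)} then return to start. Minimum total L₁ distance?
168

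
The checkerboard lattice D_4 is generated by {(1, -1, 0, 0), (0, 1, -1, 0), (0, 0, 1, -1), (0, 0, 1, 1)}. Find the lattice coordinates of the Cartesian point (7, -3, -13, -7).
7b₁ + 4b₂ - b₃ - 8b₄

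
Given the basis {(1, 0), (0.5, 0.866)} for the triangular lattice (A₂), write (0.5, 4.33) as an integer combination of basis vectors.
-2b₁ + 5b₂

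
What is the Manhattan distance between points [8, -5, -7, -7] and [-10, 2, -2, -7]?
30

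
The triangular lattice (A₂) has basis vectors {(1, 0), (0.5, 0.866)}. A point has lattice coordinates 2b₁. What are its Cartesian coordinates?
(2, 0)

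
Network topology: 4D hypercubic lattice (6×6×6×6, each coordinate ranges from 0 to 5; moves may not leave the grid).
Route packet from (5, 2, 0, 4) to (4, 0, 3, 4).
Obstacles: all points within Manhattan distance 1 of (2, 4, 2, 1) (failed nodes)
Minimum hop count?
6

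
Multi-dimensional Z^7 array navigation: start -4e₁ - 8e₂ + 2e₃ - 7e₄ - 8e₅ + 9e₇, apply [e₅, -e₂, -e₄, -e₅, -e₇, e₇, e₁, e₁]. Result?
(-2, -9, 2, -8, -8, 0, 9)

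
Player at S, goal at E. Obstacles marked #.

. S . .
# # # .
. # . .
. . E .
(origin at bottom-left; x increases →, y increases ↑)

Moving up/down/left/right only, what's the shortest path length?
6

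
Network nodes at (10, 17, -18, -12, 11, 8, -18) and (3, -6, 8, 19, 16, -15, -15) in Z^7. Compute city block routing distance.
118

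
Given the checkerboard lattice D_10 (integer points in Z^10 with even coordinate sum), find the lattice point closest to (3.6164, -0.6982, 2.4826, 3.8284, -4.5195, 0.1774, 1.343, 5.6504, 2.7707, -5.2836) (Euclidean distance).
(4, -1, 3, 4, -5, 0, 1, 6, 3, -5)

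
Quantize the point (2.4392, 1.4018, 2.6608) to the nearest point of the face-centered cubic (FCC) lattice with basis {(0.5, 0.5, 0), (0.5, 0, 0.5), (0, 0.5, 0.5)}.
(2.5, 1.5, 3)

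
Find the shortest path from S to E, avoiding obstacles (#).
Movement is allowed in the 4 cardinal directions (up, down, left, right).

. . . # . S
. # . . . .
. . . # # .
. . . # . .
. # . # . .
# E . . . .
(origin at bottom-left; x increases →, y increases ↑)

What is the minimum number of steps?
9
(one shortest path: (5, 5) → (4, 5) → (4, 4) → (3, 4) → (2, 4) → (2, 3) → (2, 2) → (2, 1) → (2, 0) → (1, 0))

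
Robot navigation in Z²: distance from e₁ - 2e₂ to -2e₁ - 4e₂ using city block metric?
5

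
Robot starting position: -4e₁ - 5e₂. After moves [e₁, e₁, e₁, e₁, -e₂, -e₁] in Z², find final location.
(-1, -6)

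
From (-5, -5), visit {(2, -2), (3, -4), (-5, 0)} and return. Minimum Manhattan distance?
26
(one optimal route: (-5, -5) → (3, -4) → (2, -2) → (-5, 0) → (-5, -5))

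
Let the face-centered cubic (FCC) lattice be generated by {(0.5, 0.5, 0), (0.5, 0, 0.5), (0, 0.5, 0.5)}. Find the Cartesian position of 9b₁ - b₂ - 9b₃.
(4, 0, -5)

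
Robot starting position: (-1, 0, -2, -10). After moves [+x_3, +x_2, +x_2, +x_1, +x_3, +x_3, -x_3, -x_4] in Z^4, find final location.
(0, 2, 0, -11)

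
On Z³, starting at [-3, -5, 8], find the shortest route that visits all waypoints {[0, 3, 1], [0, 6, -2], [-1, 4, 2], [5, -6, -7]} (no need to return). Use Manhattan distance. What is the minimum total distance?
48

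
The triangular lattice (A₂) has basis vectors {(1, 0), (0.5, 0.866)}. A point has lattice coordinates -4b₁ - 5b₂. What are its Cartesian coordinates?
(-6.5, -4.33)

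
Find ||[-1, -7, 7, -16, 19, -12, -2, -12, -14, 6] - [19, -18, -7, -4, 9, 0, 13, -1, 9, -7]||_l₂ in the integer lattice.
46.3573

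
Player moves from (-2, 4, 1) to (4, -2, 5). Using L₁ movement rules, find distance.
16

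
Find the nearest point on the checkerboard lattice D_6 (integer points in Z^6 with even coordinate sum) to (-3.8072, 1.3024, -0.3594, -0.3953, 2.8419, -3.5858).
(-4, 1, 0, 0, 3, -4)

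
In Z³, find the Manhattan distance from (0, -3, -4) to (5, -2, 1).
11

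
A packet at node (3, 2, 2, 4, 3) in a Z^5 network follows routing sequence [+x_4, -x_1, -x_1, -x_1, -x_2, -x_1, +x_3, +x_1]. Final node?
(0, 1, 3, 5, 3)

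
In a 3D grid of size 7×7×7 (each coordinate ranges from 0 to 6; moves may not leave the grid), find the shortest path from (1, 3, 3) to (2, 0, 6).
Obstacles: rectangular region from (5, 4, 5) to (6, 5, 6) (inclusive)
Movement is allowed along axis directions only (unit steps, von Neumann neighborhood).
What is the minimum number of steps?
7
(one shortest path: (1, 3, 3) → (2, 3, 3) → (2, 2, 3) → (2, 1, 3) → (2, 0, 3) → (2, 0, 4) → (2, 0, 5) → (2, 0, 6))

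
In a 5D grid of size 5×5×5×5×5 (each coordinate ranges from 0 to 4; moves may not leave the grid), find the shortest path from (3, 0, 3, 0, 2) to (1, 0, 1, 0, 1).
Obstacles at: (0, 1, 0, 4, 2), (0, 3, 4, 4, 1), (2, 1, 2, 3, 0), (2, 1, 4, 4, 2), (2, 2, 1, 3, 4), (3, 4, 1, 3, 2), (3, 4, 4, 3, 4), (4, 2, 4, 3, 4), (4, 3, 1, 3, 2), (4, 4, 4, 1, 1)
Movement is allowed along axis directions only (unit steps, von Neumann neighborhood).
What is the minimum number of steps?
5
(one shortest path: (3, 0, 3, 0, 2) → (2, 0, 3, 0, 2) → (1, 0, 3, 0, 2) → (1, 0, 2, 0, 2) → (1, 0, 1, 0, 2) → (1, 0, 1, 0, 1))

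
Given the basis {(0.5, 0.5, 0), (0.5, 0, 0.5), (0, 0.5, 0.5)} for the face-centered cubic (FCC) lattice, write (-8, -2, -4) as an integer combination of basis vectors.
-6b₁ - 10b₂ + 2b₃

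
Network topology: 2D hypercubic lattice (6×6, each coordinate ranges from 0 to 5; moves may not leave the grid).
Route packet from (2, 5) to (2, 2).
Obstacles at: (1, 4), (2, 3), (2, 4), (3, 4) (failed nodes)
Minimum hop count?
7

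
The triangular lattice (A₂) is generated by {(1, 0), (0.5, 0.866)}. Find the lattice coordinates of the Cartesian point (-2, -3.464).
-4b₂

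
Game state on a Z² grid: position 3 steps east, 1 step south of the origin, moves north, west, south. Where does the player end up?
(2, -1)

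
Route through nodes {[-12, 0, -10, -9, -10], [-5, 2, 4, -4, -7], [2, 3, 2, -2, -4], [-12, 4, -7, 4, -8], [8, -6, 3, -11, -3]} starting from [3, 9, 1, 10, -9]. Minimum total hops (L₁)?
129
(one optimal route: (3, 9, 1, 10, -9) → (-12, 4, -7, 4, -8) → (-12, 0, -10, -9, -10) → (-5, 2, 4, -4, -7) → (2, 3, 2, -2, -4) → (8, -6, 3, -11, -3))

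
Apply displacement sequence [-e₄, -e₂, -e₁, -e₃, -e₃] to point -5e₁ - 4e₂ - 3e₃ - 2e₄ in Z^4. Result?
(-6, -5, -5, -3)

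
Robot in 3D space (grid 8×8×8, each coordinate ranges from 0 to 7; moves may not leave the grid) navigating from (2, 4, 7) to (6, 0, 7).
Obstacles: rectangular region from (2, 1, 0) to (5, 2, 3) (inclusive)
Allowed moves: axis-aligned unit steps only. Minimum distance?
8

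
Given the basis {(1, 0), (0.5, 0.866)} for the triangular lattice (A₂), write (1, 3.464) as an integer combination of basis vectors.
-b₁ + 4b₂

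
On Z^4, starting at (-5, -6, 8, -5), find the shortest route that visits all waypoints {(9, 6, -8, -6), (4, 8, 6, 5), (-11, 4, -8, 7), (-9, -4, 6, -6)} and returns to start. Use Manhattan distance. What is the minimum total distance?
148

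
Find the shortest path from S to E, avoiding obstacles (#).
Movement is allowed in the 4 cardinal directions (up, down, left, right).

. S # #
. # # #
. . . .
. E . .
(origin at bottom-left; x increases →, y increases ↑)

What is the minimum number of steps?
5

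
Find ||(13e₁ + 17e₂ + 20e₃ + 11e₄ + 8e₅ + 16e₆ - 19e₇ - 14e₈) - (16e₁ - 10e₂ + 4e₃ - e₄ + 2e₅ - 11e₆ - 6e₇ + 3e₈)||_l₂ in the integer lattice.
48.5901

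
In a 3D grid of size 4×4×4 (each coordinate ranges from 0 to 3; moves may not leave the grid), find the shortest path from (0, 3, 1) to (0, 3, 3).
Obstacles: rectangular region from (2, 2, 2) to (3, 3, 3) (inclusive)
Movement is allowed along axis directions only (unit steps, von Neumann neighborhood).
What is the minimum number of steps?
2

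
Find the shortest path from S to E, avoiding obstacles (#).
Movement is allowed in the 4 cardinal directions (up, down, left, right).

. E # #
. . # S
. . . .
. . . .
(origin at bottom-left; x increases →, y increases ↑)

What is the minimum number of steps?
5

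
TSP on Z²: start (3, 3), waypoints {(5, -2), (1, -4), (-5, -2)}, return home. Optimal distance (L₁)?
34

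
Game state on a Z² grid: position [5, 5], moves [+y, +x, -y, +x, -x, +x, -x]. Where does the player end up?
(6, 5)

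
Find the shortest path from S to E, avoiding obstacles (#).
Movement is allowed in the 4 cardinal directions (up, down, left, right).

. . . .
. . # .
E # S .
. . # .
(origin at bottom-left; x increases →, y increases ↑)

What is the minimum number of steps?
8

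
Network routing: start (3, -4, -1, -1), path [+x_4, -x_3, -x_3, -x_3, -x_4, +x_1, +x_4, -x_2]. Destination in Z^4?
(4, -5, -4, 0)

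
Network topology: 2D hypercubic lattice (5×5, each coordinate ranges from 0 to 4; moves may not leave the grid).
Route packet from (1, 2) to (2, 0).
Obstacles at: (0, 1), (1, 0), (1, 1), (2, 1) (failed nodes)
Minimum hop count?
5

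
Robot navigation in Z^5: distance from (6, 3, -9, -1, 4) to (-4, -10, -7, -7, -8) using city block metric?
43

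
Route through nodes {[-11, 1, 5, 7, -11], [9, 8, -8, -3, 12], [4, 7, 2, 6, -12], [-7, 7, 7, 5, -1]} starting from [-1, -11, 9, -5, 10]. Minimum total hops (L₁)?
146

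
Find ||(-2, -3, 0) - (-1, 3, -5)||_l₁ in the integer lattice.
12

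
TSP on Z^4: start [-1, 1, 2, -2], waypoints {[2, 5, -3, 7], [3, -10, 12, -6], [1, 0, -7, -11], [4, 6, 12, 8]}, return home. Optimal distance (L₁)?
128
(one optimal route: (-1, 1, 2, -2) → (2, 5, -3, 7) → (4, 6, 12, 8) → (3, -10, 12, -6) → (1, 0, -7, -11) → (-1, 1, 2, -2))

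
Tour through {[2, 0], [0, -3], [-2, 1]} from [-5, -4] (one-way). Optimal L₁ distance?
16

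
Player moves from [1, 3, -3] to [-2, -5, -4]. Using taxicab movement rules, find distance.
12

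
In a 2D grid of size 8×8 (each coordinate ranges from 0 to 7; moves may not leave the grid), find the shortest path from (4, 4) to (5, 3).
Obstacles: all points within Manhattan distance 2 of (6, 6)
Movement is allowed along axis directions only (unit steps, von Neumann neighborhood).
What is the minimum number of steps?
2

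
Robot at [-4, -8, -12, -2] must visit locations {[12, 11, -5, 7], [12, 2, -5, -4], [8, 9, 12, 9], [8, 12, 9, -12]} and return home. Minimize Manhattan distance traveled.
170
(one optimal route: (-4, -8, -12, -2) → (12, 2, -5, -4) → (12, 11, -5, 7) → (8, 9, 12, 9) → (8, 12, 9, -12) → (-4, -8, -12, -2))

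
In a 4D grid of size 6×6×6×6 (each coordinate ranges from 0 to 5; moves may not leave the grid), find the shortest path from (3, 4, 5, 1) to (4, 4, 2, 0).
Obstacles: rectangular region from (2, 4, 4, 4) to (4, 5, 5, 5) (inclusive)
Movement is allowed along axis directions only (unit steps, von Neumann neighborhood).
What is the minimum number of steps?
5
(one shortest path: (3, 4, 5, 1) → (4, 4, 5, 1) → (4, 4, 4, 1) → (4, 4, 3, 1) → (4, 4, 2, 1) → (4, 4, 2, 0))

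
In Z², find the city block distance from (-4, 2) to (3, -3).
12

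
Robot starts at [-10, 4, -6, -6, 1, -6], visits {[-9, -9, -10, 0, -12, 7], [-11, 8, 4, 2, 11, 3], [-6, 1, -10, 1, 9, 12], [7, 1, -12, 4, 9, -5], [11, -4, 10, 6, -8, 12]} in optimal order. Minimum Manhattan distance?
230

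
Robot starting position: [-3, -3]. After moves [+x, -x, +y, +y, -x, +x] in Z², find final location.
(-3, -1)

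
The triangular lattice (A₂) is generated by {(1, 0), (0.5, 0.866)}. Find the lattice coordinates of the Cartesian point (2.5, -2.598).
4b₁ - 3b₂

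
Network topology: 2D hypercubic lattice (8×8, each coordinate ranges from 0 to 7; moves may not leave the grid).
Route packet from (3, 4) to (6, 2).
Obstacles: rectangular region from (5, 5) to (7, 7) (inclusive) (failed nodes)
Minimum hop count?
5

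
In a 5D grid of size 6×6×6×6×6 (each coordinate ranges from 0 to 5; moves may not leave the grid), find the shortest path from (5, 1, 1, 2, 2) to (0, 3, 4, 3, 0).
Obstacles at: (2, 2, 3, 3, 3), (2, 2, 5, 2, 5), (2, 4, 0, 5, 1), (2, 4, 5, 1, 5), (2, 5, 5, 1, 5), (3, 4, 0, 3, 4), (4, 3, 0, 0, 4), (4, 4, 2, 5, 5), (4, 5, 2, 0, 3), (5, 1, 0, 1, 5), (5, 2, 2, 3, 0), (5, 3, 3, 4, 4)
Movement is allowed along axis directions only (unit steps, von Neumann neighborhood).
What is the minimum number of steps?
13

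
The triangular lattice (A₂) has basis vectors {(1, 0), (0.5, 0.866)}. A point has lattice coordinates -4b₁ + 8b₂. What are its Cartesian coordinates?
(0, 6.928)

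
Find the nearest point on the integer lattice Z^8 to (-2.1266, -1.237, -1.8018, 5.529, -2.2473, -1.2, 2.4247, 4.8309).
(-2, -1, -2, 6, -2, -1, 2, 5)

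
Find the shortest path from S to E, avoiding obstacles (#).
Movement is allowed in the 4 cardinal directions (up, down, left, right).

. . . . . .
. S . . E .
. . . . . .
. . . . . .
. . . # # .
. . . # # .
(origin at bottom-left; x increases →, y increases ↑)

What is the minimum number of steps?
3
(one shortest path: (1, 4) → (2, 4) → (3, 4) → (4, 4))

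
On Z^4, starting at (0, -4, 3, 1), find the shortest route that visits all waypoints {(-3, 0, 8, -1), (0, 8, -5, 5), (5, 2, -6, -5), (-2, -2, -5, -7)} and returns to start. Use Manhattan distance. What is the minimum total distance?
96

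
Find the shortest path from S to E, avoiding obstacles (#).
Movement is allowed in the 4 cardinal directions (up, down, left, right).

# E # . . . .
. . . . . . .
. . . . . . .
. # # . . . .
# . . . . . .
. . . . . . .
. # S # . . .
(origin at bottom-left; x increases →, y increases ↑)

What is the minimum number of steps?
9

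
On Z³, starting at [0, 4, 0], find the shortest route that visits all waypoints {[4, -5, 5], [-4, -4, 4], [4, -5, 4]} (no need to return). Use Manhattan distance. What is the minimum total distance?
26
(one optimal route: (0, 4, 0) → (-4, -4, 4) → (4, -5, 4) → (4, -5, 5))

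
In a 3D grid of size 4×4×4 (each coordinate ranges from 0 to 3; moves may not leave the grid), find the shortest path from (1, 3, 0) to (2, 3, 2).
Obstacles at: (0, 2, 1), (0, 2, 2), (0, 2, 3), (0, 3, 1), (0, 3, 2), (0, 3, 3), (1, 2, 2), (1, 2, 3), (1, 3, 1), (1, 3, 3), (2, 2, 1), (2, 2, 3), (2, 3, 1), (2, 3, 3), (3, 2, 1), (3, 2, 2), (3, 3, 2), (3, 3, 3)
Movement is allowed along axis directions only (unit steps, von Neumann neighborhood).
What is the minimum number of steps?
7
(one shortest path: (1, 3, 0) → (2, 3, 0) → (2, 2, 0) → (2, 1, 0) → (2, 1, 1) → (2, 1, 2) → (2, 2, 2) → (2, 3, 2))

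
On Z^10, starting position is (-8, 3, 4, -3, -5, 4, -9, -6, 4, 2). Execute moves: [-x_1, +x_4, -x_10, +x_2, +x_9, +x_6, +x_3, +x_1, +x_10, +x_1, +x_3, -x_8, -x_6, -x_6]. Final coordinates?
(-7, 4, 6, -2, -5, 3, -9, -7, 5, 2)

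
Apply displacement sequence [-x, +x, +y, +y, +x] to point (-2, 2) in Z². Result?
(-1, 4)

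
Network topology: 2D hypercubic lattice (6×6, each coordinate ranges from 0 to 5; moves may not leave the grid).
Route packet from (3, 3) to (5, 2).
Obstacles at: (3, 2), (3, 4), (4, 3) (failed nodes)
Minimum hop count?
7
(one shortest path: (3, 3) → (2, 3) → (2, 2) → (2, 1) → (3, 1) → (4, 1) → (5, 1) → (5, 2))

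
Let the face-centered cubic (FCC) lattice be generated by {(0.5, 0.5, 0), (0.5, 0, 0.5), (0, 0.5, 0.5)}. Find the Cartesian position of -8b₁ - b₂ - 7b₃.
(-4.5, -7.5, -4)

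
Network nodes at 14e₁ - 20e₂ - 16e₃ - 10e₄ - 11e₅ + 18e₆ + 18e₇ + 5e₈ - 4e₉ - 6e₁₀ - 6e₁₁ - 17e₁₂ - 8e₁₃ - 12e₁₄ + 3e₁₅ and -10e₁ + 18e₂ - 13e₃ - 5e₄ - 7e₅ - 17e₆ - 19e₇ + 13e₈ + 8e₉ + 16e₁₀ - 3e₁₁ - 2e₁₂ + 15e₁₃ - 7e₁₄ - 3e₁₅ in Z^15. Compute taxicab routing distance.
240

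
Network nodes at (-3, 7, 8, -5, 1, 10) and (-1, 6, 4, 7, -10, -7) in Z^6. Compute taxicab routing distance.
47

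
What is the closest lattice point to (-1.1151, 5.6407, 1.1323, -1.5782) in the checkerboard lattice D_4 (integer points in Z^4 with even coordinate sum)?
(-1, 6, 1, -2)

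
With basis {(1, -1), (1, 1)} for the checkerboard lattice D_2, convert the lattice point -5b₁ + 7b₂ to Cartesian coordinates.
(2, 12)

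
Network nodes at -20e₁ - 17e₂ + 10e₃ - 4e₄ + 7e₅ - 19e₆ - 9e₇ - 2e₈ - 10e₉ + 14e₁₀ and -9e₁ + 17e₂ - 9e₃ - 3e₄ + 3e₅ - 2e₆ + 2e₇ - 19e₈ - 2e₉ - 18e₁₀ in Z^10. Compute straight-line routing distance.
58.6686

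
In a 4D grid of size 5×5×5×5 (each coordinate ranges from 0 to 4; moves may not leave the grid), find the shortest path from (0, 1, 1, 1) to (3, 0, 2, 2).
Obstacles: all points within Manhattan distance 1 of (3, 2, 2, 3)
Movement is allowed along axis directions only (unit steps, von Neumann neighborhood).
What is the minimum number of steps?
6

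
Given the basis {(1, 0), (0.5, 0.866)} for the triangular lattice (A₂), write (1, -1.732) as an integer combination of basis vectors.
2b₁ - 2b₂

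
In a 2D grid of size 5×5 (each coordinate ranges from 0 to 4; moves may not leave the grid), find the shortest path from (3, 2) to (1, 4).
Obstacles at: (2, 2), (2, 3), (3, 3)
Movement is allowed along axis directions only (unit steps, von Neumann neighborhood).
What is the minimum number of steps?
6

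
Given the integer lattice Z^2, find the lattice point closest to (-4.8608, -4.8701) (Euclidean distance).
(-5, -5)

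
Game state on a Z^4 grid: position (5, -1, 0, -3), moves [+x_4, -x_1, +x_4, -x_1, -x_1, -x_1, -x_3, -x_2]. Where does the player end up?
(1, -2, -1, -1)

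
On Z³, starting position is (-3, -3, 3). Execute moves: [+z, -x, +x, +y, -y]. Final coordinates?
(-3, -3, 4)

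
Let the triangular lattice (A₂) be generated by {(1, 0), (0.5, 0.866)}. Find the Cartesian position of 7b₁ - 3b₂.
(5.5, -2.598)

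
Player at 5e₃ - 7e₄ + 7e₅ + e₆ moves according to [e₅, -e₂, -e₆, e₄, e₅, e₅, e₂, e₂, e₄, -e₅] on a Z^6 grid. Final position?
(0, 1, 5, -5, 9, 0)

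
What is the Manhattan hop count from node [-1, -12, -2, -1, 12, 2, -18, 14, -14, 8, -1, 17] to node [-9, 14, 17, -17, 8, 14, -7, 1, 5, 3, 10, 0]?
161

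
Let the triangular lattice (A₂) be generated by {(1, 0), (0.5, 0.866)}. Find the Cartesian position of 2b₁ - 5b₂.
(-0.5, -4.33)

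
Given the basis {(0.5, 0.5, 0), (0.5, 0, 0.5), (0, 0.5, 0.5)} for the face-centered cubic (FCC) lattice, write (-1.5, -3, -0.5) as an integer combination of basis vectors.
-4b₁ + b₂ - 2b₃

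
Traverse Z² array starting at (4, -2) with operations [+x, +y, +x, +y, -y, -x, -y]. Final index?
(5, -2)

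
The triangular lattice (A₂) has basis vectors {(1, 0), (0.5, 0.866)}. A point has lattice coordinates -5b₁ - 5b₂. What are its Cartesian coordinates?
(-7.5, -4.33)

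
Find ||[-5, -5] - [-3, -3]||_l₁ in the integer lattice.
4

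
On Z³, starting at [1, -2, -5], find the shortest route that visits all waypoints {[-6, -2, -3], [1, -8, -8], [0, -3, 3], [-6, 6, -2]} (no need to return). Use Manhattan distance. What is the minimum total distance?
48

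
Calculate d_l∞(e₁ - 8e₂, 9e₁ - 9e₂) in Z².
8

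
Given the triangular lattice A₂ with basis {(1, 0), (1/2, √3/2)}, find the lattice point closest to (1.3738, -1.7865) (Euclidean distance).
(1, -1.732)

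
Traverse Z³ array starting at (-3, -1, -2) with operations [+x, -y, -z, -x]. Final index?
(-3, -2, -3)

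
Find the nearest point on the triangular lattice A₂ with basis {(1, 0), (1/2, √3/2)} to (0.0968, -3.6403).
(0, -3.464)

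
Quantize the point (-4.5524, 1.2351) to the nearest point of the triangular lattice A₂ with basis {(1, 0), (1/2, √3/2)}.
(-4.5, 0.866)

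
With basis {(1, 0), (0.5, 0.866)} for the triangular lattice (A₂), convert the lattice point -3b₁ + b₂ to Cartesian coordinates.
(-2.5, 0.866)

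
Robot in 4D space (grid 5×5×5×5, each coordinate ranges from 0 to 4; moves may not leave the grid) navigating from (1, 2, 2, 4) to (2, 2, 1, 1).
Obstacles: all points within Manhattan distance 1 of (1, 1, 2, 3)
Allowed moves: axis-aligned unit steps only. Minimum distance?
5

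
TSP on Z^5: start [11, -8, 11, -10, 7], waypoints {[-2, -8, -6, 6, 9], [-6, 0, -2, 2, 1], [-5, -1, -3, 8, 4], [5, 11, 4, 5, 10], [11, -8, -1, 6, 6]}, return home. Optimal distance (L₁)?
172
(one optimal route: (11, -8, 11, -10, 7) → (5, 11, 4, 5, 10) → (-6, 0, -2, 2, 1) → (-5, -1, -3, 8, 4) → (-2, -8, -6, 6, 9) → (11, -8, -1, 6, 6) → (11, -8, 11, -10, 7))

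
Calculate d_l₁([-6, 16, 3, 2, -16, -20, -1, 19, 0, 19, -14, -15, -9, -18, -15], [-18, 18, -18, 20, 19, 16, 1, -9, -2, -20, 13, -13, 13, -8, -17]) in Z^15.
258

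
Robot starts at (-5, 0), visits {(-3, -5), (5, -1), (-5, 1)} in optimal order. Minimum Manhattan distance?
21
(one optimal route: (-5, 0) → (-5, 1) → (-3, -5) → (5, -1))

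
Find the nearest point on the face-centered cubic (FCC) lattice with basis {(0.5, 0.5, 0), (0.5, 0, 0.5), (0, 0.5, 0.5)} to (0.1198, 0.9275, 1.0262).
(0, 1, 1)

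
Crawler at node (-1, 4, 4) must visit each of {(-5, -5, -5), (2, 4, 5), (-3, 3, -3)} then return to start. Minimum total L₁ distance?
52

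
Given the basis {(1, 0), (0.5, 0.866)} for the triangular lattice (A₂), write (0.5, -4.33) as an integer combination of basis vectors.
3b₁ - 5b₂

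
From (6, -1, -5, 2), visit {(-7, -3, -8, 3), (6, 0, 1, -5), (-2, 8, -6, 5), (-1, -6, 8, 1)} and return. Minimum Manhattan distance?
108
(one optimal route: (6, -1, -5, 2) → (6, 0, 1, -5) → (-1, -6, 8, 1) → (-7, -3, -8, 3) → (-2, 8, -6, 5) → (6, -1, -5, 2))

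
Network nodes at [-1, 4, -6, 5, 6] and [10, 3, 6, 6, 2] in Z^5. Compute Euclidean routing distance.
16.8226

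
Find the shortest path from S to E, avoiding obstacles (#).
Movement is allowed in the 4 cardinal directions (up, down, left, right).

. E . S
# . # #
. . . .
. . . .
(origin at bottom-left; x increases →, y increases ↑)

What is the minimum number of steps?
2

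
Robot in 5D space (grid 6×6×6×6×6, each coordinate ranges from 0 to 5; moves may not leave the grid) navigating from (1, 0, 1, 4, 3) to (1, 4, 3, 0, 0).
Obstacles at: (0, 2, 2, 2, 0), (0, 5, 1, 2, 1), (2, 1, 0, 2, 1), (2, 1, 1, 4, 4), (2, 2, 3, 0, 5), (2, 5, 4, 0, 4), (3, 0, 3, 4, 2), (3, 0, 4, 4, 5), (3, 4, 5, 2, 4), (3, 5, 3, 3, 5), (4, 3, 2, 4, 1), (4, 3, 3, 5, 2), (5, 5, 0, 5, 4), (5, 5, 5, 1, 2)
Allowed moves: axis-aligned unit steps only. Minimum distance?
13
(one shortest path: (1, 0, 1, 4, 3) → (1, 1, 1, 4, 3) → (1, 2, 1, 4, 3) → (1, 3, 1, 4, 3) → (1, 4, 1, 4, 3) → (1, 4, 2, 4, 3) → (1, 4, 3, 4, 3) → (1, 4, 3, 3, 3) → (1, 4, 3, 2, 3) → (1, 4, 3, 1, 3) → (1, 4, 3, 0, 3) → (1, 4, 3, 0, 2) → (1, 4, 3, 0, 1) → (1, 4, 3, 0, 0))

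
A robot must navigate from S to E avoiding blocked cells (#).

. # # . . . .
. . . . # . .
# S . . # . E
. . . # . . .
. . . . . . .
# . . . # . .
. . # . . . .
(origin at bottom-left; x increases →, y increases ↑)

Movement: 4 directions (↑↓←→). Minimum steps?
9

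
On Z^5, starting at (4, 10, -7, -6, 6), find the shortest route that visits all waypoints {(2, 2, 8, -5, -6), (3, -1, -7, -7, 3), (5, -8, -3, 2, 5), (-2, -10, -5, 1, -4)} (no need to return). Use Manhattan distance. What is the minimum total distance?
98
(one optimal route: (4, 10, -7, -6, 6) → (3, -1, -7, -7, 3) → (5, -8, -3, 2, 5) → (-2, -10, -5, 1, -4) → (2, 2, 8, -5, -6))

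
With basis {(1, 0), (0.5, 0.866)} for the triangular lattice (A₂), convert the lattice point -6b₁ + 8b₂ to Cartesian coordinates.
(-2, 6.928)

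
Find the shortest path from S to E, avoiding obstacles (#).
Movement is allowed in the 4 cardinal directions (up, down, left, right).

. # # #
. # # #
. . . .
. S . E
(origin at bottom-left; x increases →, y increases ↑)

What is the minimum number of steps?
2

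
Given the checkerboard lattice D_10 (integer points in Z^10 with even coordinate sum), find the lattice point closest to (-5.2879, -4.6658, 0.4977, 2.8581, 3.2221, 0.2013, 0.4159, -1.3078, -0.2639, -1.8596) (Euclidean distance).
(-5, -5, 1, 3, 3, 0, 0, -1, 0, -2)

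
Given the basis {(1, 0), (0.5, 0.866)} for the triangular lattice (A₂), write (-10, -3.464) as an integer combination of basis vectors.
-8b₁ - 4b₂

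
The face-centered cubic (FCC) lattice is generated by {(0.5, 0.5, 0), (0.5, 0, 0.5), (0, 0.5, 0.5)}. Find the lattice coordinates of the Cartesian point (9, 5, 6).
8b₁ + 10b₂ + 2b₃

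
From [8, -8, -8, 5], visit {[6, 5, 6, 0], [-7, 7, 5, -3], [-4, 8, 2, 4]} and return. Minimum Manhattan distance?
106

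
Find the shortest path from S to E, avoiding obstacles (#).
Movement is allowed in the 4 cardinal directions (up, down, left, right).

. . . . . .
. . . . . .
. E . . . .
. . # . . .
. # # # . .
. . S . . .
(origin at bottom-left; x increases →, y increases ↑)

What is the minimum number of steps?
6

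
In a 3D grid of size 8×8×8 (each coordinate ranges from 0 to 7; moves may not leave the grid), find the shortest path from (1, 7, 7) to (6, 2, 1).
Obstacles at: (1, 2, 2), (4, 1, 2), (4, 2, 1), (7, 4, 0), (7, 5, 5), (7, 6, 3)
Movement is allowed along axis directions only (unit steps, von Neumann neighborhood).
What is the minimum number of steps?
16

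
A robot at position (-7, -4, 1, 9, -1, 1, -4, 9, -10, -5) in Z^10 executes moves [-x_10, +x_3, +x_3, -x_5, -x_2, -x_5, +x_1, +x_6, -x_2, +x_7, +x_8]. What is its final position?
(-6, -6, 3, 9, -3, 2, -3, 10, -10, -6)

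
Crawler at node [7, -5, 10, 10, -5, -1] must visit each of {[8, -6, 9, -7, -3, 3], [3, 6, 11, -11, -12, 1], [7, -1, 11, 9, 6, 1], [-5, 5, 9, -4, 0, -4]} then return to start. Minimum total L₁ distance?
158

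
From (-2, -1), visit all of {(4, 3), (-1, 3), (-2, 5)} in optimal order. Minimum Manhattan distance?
14
(one optimal route: (-2, -1) → (-2, 5) → (-1, 3) → (4, 3))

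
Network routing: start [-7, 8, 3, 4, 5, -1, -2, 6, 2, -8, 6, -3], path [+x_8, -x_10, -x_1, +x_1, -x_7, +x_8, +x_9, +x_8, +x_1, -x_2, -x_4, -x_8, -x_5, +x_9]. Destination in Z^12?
(-6, 7, 3, 3, 4, -1, -3, 8, 4, -9, 6, -3)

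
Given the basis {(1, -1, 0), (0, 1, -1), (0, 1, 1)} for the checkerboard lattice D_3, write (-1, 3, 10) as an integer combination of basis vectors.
-b₁ - 4b₂ + 6b₃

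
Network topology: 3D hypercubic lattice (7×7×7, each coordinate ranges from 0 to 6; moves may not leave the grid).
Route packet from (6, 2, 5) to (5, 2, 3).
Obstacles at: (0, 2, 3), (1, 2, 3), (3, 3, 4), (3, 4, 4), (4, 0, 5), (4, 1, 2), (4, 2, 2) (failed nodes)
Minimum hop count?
3
(one shortest path: (6, 2, 5) → (5, 2, 5) → (5, 2, 4) → (5, 2, 3))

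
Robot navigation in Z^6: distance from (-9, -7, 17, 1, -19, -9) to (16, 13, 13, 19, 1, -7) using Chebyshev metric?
25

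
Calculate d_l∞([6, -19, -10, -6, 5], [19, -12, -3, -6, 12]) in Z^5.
13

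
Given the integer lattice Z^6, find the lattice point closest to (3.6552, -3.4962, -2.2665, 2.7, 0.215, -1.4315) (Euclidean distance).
(4, -3, -2, 3, 0, -1)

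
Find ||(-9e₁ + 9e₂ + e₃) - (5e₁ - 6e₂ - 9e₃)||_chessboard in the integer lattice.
15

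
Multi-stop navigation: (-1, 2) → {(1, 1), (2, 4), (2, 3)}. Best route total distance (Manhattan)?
7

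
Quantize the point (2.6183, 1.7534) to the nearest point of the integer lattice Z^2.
(3, 2)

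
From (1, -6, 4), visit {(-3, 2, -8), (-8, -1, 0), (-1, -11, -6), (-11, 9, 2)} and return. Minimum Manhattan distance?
92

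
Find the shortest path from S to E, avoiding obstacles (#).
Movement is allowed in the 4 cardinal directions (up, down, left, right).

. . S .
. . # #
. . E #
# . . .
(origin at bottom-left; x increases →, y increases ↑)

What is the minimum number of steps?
4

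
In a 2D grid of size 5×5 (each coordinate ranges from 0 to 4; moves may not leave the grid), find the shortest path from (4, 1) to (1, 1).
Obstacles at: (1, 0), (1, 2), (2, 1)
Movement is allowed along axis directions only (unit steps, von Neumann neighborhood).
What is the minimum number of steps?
9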